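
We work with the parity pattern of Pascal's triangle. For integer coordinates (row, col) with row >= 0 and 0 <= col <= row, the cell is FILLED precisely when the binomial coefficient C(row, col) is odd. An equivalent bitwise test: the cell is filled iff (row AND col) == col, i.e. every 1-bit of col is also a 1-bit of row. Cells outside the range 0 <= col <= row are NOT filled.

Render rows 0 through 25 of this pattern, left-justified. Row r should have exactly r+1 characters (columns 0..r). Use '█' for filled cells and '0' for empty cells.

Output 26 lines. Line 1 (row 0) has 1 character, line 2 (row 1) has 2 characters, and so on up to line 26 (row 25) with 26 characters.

r0=0: █
r1=1: ██
r2=10: █0█
r3=11: ████
r4=100: █000█
r5=101: ██00██
r6=110: █0█0█0█
r7=111: ████████
r8=1000: █0000000█
r9=1001: ██000000██
r10=1010: █0█00000█0█
r11=1011: ████0000████
r12=1100: █000█000█000█
r13=1101: ██00██00██00██
r14=1110: █0█0█0█0█0█0█0█
r15=1111: ████████████████
r16=10000: █000000000000000█
r17=10001: ██00000000000000██
r18=10010: █0█0000000000000█0█
r19=10011: ████000000000000████
r20=10100: █000█00000000000█000█
r21=10101: ██00██0000000000██00██
r22=10110: █0█0█0█000000000█0█0█0█
r23=10111: ████████00000000████████
r24=11000: █0000000█0000000█0000000█
r25=11001: ██000000██000000██000000██

Answer: █
██
█0█
████
█000█
██00██
█0█0█0█
████████
█0000000█
██000000██
█0█00000█0█
████0000████
█000█000█000█
██00██00██00██
█0█0█0█0█0█0█0█
████████████████
█000000000000000█
██00000000000000██
█0█0000000000000█0█
████000000000000████
█000█00000000000█000█
██00██0000000000██00██
█0█0█0█000000000█0█0█0█
████████00000000████████
█0000000█0000000█0000000█
██000000██000000██000000██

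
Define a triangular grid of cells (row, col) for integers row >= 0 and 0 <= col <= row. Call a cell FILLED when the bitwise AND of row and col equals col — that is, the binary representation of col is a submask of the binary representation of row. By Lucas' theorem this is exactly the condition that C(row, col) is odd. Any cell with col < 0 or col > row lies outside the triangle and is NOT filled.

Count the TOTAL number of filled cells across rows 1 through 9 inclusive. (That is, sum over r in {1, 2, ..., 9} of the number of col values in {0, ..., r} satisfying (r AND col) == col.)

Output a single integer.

Answer: 32

Derivation:
r1=1 pc1: +2 =2
r2=10 pc1: +2 =4
r3=11 pc2: +4 =8
r4=100 pc1: +2 =10
r5=101 pc2: +4 =14
r6=110 pc2: +4 =18
r7=111 pc3: +8 =26
r8=1000 pc1: +2 =28
r9=1001 pc2: +4 =32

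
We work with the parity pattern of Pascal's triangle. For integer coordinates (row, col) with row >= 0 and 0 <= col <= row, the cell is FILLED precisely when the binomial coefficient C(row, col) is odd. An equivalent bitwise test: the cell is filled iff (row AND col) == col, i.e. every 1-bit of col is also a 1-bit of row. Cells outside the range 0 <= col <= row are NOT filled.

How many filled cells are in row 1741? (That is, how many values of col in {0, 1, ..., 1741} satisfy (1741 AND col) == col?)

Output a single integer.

1741 in binary = 11011001101
popcount(1741) = number of 1-bits in 11011001101 = 7
A col c satisfies (1741 AND c) == c iff every set bit of c is also set in 1741; each of the 7 set bits of 1741 can independently be on or off in c.
count = 2^7 = 128

Answer: 128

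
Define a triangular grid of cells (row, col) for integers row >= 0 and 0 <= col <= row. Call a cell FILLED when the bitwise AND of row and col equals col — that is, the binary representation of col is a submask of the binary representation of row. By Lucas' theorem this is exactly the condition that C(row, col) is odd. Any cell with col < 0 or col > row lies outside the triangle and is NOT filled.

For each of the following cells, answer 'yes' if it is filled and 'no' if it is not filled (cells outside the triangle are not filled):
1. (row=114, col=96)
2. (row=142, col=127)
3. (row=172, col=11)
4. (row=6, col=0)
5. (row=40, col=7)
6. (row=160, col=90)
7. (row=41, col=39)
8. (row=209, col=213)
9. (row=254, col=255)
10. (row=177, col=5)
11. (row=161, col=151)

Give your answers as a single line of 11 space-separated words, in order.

(114,96): row=0b1110010, col=0b1100000, row AND col = 0b1100000 = 96; 96 == 96 -> filled
(142,127): row=0b10001110, col=0b1111111, row AND col = 0b1110 = 14; 14 != 127 -> empty
(172,11): row=0b10101100, col=0b1011, row AND col = 0b1000 = 8; 8 != 11 -> empty
(6,0): row=0b110, col=0b0, row AND col = 0b0 = 0; 0 == 0 -> filled
(40,7): row=0b101000, col=0b111, row AND col = 0b0 = 0; 0 != 7 -> empty
(160,90): row=0b10100000, col=0b1011010, row AND col = 0b0 = 0; 0 != 90 -> empty
(41,39): row=0b101001, col=0b100111, row AND col = 0b100001 = 33; 33 != 39 -> empty
(209,213): col outside [0, 209] -> not filled
(254,255): col outside [0, 254] -> not filled
(177,5): row=0b10110001, col=0b101, row AND col = 0b1 = 1; 1 != 5 -> empty
(161,151): row=0b10100001, col=0b10010111, row AND col = 0b10000001 = 129; 129 != 151 -> empty

Answer: yes no no yes no no no no no no no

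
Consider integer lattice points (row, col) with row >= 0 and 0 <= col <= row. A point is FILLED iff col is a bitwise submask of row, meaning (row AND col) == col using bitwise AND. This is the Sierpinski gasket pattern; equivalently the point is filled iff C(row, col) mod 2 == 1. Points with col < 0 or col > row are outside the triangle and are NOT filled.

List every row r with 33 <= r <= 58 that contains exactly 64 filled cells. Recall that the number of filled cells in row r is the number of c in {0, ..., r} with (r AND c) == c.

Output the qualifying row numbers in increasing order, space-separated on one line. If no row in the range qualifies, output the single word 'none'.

Answer: none

Derivation:
Row r has 2^popcount(r) filled cells, so we need popcount(r) = log2(64) = 6.
Scan r = 33..58 and keep those with exactly 6 one-bits:
r=33=100001 popcount=2 -> skip
r=34=100010 popcount=2 -> skip
r=35=100011 popcount=3 -> skip
r=36=100100 popcount=2 -> skip
r=37=100101 popcount=3 -> skip
r=38=100110 popcount=3 -> skip
r=39=100111 popcount=4 -> skip
r=40=101000 popcount=2 -> skip
r=41=101001 popcount=3 -> skip
r=42=101010 popcount=3 -> skip
r=43=101011 popcount=4 -> skip
r=44=101100 popcount=3 -> skip
r=45=101101 popcount=4 -> skip
r=46=101110 popcount=4 -> skip
r=47=101111 popcount=5 -> skip
r=48=110000 popcount=2 -> skip
r=49=110001 popcount=3 -> skip
r=50=110010 popcount=3 -> skip
r=51=110011 popcount=4 -> skip
r=52=110100 popcount=3 -> skip
r=53=110101 popcount=4 -> skip
r=54=110110 popcount=4 -> skip
r=55=110111 popcount=5 -> skip
r=56=111000 popcount=3 -> skip
r=57=111001 popcount=4 -> skip
r=58=111010 popcount=4 -> skip
Kept rows: none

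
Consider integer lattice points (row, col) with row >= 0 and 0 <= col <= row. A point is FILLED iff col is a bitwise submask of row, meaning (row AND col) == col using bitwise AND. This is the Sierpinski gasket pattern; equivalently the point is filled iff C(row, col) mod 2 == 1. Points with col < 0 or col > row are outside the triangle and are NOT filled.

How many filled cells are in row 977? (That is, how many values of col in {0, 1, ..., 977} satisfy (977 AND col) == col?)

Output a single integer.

Answer: 64

Derivation:
977 in binary = 1111010001
popcount(977) = number of 1-bits in 1111010001 = 6
A col c satisfies (977 AND c) == c iff every set bit of c is also set in 977; each of the 6 set bits of 977 can independently be on or off in c.
count = 2^6 = 64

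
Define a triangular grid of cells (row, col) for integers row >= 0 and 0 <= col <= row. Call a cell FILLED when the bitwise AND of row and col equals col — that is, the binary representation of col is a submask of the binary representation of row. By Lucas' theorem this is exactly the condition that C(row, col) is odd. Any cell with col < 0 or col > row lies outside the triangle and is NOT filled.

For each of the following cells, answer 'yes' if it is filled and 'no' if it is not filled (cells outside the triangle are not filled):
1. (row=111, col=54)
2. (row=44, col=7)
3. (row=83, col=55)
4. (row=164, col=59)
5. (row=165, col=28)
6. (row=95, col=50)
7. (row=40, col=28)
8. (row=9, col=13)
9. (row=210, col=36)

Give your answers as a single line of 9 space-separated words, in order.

(111,54): row=0b1101111, col=0b110110, row AND col = 0b100110 = 38; 38 != 54 -> empty
(44,7): row=0b101100, col=0b111, row AND col = 0b100 = 4; 4 != 7 -> empty
(83,55): row=0b1010011, col=0b110111, row AND col = 0b10011 = 19; 19 != 55 -> empty
(164,59): row=0b10100100, col=0b111011, row AND col = 0b100000 = 32; 32 != 59 -> empty
(165,28): row=0b10100101, col=0b11100, row AND col = 0b100 = 4; 4 != 28 -> empty
(95,50): row=0b1011111, col=0b110010, row AND col = 0b10010 = 18; 18 != 50 -> empty
(40,28): row=0b101000, col=0b11100, row AND col = 0b1000 = 8; 8 != 28 -> empty
(9,13): col outside [0, 9] -> not filled
(210,36): row=0b11010010, col=0b100100, row AND col = 0b0 = 0; 0 != 36 -> empty

Answer: no no no no no no no no no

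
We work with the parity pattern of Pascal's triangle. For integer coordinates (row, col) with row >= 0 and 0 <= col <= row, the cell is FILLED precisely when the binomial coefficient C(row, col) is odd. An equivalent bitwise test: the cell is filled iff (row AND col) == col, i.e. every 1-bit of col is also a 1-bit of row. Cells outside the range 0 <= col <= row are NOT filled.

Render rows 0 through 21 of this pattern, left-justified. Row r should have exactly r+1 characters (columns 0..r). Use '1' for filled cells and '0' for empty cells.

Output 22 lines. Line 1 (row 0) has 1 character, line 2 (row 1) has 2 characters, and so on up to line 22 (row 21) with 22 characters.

Answer: 1
11
101
1111
10001
110011
1010101
11111111
100000001
1100000011
10100000101
111100001111
1000100010001
11001100110011
101010101010101
1111111111111111
10000000000000001
110000000000000011
1010000000000000101
11110000000000001111
100010000000000010001
1100110000000000110011

Derivation:
r0=0: 1
r1=1: 11
r2=10: 101
r3=11: 1111
r4=100: 10001
r5=101: 110011
r6=110: 1010101
r7=111: 11111111
r8=1000: 100000001
r9=1001: 1100000011
r10=1010: 10100000101
r11=1011: 111100001111
r12=1100: 1000100010001
r13=1101: 11001100110011
r14=1110: 101010101010101
r15=1111: 1111111111111111
r16=10000: 10000000000000001
r17=10001: 110000000000000011
r18=10010: 1010000000000000101
r19=10011: 11110000000000001111
r20=10100: 100010000000000010001
r21=10101: 1100110000000000110011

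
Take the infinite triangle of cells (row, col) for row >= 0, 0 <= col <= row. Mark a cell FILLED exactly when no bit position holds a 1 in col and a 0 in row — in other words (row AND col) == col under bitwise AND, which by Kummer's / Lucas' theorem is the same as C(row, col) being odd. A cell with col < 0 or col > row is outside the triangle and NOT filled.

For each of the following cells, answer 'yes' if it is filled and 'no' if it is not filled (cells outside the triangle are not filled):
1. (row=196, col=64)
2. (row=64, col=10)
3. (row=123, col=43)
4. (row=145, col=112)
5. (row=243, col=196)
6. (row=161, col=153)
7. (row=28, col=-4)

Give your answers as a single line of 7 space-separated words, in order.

(196,64): row=0b11000100, col=0b1000000, row AND col = 0b1000000 = 64; 64 == 64 -> filled
(64,10): row=0b1000000, col=0b1010, row AND col = 0b0 = 0; 0 != 10 -> empty
(123,43): row=0b1111011, col=0b101011, row AND col = 0b101011 = 43; 43 == 43 -> filled
(145,112): row=0b10010001, col=0b1110000, row AND col = 0b10000 = 16; 16 != 112 -> empty
(243,196): row=0b11110011, col=0b11000100, row AND col = 0b11000000 = 192; 192 != 196 -> empty
(161,153): row=0b10100001, col=0b10011001, row AND col = 0b10000001 = 129; 129 != 153 -> empty
(28,-4): col outside [0, 28] -> not filled

Answer: yes no yes no no no no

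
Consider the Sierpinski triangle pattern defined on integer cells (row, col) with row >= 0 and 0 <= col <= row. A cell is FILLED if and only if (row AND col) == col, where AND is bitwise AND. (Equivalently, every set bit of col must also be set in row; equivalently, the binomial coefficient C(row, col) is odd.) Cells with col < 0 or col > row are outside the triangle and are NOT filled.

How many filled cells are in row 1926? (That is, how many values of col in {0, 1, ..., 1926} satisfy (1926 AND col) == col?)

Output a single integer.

1926 in binary = 11110000110
popcount(1926) = number of 1-bits in 11110000110 = 6
A col c satisfies (1926 AND c) == c iff every set bit of c is also set in 1926; each of the 6 set bits of 1926 can independently be on or off in c.
count = 2^6 = 64

Answer: 64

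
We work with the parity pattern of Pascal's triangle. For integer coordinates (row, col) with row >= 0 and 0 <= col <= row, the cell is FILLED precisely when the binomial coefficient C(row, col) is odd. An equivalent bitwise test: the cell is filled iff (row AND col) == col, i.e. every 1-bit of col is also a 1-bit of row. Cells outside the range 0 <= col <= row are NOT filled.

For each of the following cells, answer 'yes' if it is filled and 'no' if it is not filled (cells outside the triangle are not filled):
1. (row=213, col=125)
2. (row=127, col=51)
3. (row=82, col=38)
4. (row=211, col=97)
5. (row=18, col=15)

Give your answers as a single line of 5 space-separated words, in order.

Answer: no yes no no no

Derivation:
(213,125): row=0b11010101, col=0b1111101, row AND col = 0b1010101 = 85; 85 != 125 -> empty
(127,51): row=0b1111111, col=0b110011, row AND col = 0b110011 = 51; 51 == 51 -> filled
(82,38): row=0b1010010, col=0b100110, row AND col = 0b10 = 2; 2 != 38 -> empty
(211,97): row=0b11010011, col=0b1100001, row AND col = 0b1000001 = 65; 65 != 97 -> empty
(18,15): row=0b10010, col=0b1111, row AND col = 0b10 = 2; 2 != 15 -> empty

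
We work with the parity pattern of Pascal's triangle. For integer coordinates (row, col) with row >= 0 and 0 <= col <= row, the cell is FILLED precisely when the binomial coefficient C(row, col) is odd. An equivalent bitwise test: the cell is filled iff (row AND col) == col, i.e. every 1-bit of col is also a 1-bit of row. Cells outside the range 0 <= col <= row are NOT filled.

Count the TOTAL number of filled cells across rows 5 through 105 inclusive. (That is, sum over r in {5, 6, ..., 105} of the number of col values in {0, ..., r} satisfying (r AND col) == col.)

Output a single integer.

Answer: 1336

Derivation:
r5=101 pc2: +4 =4
r6=110 pc2: +4 =8
r7=111 pc3: +8 =16
r8=1000 pc1: +2 =18
r9=1001 pc2: +4 =22
r10=1010 pc2: +4 =26
r11=1011 pc3: +8 =34
r12=1100 pc2: +4 =38
r13=1101 pc3: +8 =46
r14=1110 pc3: +8 =54
r15=1111 pc4: +16 =70
r16=10000 pc1: +2 =72
r17=10001 pc2: +4 =76
r18=10010 pc2: +4 =80
r19=10011 pc3: +8 =88
r20=10100 pc2: +4 =92
r21=10101 pc3: +8 =100
r22=10110 pc3: +8 =108
r23=10111 pc4: +16 =124
r24=11000 pc2: +4 =128
r25=11001 pc3: +8 =136
r26=11010 pc3: +8 =144
r27=11011 pc4: +16 =160
r28=11100 pc3: +8 =168
r29=11101 pc4: +16 =184
r30=11110 pc4: +16 =200
r31=11111 pc5: +32 =232
r32=100000 pc1: +2 =234
r33=100001 pc2: +4 =238
r34=100010 pc2: +4 =242
r35=100011 pc3: +8 =250
r36=100100 pc2: +4 =254
r37=100101 pc3: +8 =262
r38=100110 pc3: +8 =270
r39=100111 pc4: +16 =286
r40=101000 pc2: +4 =290
r41=101001 pc3: +8 =298
r42=101010 pc3: +8 =306
r43=101011 pc4: +16 =322
r44=101100 pc3: +8 =330
r45=101101 pc4: +16 =346
r46=101110 pc4: +16 =362
r47=101111 pc5: +32 =394
r48=110000 pc2: +4 =398
r49=110001 pc3: +8 =406
r50=110010 pc3: +8 =414
r51=110011 pc4: +16 =430
r52=110100 pc3: +8 =438
r53=110101 pc4: +16 =454
r54=110110 pc4: +16 =470
r55=110111 pc5: +32 =502
r56=111000 pc3: +8 =510
r57=111001 pc4: +16 =526
r58=111010 pc4: +16 =542
r59=111011 pc5: +32 =574
r60=111100 pc4: +16 =590
r61=111101 pc5: +32 =622
r62=111110 pc5: +32 =654
r63=111111 pc6: +64 =718
r64=1000000 pc1: +2 =720
r65=1000001 pc2: +4 =724
r66=1000010 pc2: +4 =728
r67=1000011 pc3: +8 =736
r68=1000100 pc2: +4 =740
r69=1000101 pc3: +8 =748
r70=1000110 pc3: +8 =756
r71=1000111 pc4: +16 =772
r72=1001000 pc2: +4 =776
r73=1001001 pc3: +8 =784
r74=1001010 pc3: +8 =792
r75=1001011 pc4: +16 =808
r76=1001100 pc3: +8 =816
r77=1001101 pc4: +16 =832
r78=1001110 pc4: +16 =848
r79=1001111 pc5: +32 =880
r80=1010000 pc2: +4 =884
r81=1010001 pc3: +8 =892
r82=1010010 pc3: +8 =900
r83=1010011 pc4: +16 =916
r84=1010100 pc3: +8 =924
r85=1010101 pc4: +16 =940
r86=1010110 pc4: +16 =956
r87=1010111 pc5: +32 =988
r88=1011000 pc3: +8 =996
r89=1011001 pc4: +16 =1012
r90=1011010 pc4: +16 =1028
r91=1011011 pc5: +32 =1060
r92=1011100 pc4: +16 =1076
r93=1011101 pc5: +32 =1108
r94=1011110 pc5: +32 =1140
r95=1011111 pc6: +64 =1204
r96=1100000 pc2: +4 =1208
r97=1100001 pc3: +8 =1216
r98=1100010 pc3: +8 =1224
r99=1100011 pc4: +16 =1240
r100=1100100 pc3: +8 =1248
r101=1100101 pc4: +16 =1264
r102=1100110 pc4: +16 =1280
r103=1100111 pc5: +32 =1312
r104=1101000 pc3: +8 =1320
r105=1101001 pc4: +16 =1336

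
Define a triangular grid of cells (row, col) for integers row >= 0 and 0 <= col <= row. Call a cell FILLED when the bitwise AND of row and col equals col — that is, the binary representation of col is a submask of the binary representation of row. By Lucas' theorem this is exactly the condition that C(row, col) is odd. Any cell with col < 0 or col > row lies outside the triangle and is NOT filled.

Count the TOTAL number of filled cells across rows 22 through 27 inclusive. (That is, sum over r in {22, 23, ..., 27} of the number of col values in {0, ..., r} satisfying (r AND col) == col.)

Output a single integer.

r22=10110 pc3: +8 =8
r23=10111 pc4: +16 =24
r24=11000 pc2: +4 =28
r25=11001 pc3: +8 =36
r26=11010 pc3: +8 =44
r27=11011 pc4: +16 =60

Answer: 60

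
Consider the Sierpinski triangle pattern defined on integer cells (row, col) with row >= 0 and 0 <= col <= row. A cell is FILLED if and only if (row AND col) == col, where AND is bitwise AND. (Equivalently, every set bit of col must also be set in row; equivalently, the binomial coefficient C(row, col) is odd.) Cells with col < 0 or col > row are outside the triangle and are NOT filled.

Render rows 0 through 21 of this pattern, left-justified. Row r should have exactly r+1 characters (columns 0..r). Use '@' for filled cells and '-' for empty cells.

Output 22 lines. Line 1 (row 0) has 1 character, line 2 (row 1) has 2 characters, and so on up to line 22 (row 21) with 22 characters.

Answer: @
@@
@-@
@@@@
@---@
@@--@@
@-@-@-@
@@@@@@@@
@-------@
@@------@@
@-@-----@-@
@@@@----@@@@
@---@---@---@
@@--@@--@@--@@
@-@-@-@-@-@-@-@
@@@@@@@@@@@@@@@@
@---------------@
@@--------------@@
@-@-------------@-@
@@@@------------@@@@
@---@-----------@---@
@@--@@----------@@--@@

Derivation:
r0=0: @
r1=1: @@
r2=10: @-@
r3=11: @@@@
r4=100: @---@
r5=101: @@--@@
r6=110: @-@-@-@
r7=111: @@@@@@@@
r8=1000: @-------@
r9=1001: @@------@@
r10=1010: @-@-----@-@
r11=1011: @@@@----@@@@
r12=1100: @---@---@---@
r13=1101: @@--@@--@@--@@
r14=1110: @-@-@-@-@-@-@-@
r15=1111: @@@@@@@@@@@@@@@@
r16=10000: @---------------@
r17=10001: @@--------------@@
r18=10010: @-@-------------@-@
r19=10011: @@@@------------@@@@
r20=10100: @---@-----------@---@
r21=10101: @@--@@----------@@--@@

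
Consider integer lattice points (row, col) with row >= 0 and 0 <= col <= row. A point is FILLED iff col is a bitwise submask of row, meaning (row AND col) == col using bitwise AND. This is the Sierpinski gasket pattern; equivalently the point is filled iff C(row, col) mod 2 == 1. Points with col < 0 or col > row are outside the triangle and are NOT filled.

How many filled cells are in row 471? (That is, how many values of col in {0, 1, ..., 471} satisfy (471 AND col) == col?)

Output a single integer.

Answer: 128

Derivation:
471 in binary = 111010111
popcount(471) = number of 1-bits in 111010111 = 7
A col c satisfies (471 AND c) == c iff every set bit of c is also set in 471; each of the 7 set bits of 471 can independently be on or off in c.
count = 2^7 = 128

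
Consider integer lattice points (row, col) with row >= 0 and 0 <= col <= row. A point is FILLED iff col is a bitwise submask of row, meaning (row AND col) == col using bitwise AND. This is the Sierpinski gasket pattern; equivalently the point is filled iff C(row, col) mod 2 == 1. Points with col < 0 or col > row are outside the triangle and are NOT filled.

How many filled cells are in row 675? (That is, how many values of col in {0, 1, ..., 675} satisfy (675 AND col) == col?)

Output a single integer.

Answer: 32

Derivation:
675 in binary = 1010100011
popcount(675) = number of 1-bits in 1010100011 = 5
A col c satisfies (675 AND c) == c iff every set bit of c is also set in 675; each of the 5 set bits of 675 can independently be on or off in c.
count = 2^5 = 32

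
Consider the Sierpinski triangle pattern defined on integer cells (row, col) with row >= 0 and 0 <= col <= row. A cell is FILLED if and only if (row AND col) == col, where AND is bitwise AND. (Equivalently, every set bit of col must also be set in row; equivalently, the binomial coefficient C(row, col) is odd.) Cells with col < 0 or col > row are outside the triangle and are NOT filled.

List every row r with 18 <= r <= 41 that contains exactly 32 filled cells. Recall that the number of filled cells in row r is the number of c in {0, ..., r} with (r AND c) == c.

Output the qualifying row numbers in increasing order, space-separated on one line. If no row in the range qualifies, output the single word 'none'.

Row r has 2^popcount(r) filled cells, so we need popcount(r) = log2(32) = 5.
Scan r = 18..41 and keep those with exactly 5 one-bits:
r=18=10010 popcount=2 -> skip
r=19=10011 popcount=3 -> skip
r=20=10100 popcount=2 -> skip
r=21=10101 popcount=3 -> skip
r=22=10110 popcount=3 -> skip
r=23=10111 popcount=4 -> skip
r=24=11000 popcount=2 -> skip
r=25=11001 popcount=3 -> skip
r=26=11010 popcount=3 -> skip
r=27=11011 popcount=4 -> skip
r=28=11100 popcount=3 -> skip
r=29=11101 popcount=4 -> skip
r=30=11110 popcount=4 -> skip
r=31=11111 popcount=5 -> KEEP
r=32=100000 popcount=1 -> skip
r=33=100001 popcount=2 -> skip
r=34=100010 popcount=2 -> skip
r=35=100011 popcount=3 -> skip
r=36=100100 popcount=2 -> skip
r=37=100101 popcount=3 -> skip
r=38=100110 popcount=3 -> skip
r=39=100111 popcount=4 -> skip
r=40=101000 popcount=2 -> skip
r=41=101001 popcount=3 -> skip
Kept rows: 31

Answer: 31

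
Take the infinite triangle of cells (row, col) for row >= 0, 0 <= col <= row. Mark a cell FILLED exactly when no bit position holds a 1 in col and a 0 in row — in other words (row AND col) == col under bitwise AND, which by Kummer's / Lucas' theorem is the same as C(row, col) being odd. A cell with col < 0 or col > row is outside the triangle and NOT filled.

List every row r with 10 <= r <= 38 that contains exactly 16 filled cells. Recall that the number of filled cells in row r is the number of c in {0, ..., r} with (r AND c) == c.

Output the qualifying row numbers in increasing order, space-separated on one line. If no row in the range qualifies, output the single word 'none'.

Row r has 2^popcount(r) filled cells, so we need popcount(r) = log2(16) = 4.
Scan r = 10..38 and keep those with exactly 4 one-bits:
r=10=1010 popcount=2 -> skip
r=11=1011 popcount=3 -> skip
r=12=1100 popcount=2 -> skip
r=13=1101 popcount=3 -> skip
r=14=1110 popcount=3 -> skip
r=15=1111 popcount=4 -> KEEP
r=16=10000 popcount=1 -> skip
r=17=10001 popcount=2 -> skip
r=18=10010 popcount=2 -> skip
r=19=10011 popcount=3 -> skip
r=20=10100 popcount=2 -> skip
r=21=10101 popcount=3 -> skip
r=22=10110 popcount=3 -> skip
r=23=10111 popcount=4 -> KEEP
r=24=11000 popcount=2 -> skip
r=25=11001 popcount=3 -> skip
r=26=11010 popcount=3 -> skip
r=27=11011 popcount=4 -> KEEP
r=28=11100 popcount=3 -> skip
r=29=11101 popcount=4 -> KEEP
r=30=11110 popcount=4 -> KEEP
r=31=11111 popcount=5 -> skip
r=32=100000 popcount=1 -> skip
r=33=100001 popcount=2 -> skip
r=34=100010 popcount=2 -> skip
r=35=100011 popcount=3 -> skip
r=36=100100 popcount=2 -> skip
r=37=100101 popcount=3 -> skip
r=38=100110 popcount=3 -> skip
Kept rows: 15 23 27 29 30

Answer: 15 23 27 29 30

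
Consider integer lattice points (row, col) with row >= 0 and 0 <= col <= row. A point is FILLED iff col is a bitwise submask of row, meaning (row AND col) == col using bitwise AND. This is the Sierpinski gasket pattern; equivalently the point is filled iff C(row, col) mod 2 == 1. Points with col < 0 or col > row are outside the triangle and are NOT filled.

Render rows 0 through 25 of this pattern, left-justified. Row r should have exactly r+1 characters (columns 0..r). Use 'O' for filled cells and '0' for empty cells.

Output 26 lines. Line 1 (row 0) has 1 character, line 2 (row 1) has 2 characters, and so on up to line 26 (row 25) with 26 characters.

r0=0: O
r1=1: OO
r2=10: O0O
r3=11: OOOO
r4=100: O000O
r5=101: OO00OO
r6=110: O0O0O0O
r7=111: OOOOOOOO
r8=1000: O0000000O
r9=1001: OO000000OO
r10=1010: O0O00000O0O
r11=1011: OOOO0000OOOO
r12=1100: O000O000O000O
r13=1101: OO00OO00OO00OO
r14=1110: O0O0O0O0O0O0O0O
r15=1111: OOOOOOOOOOOOOOOO
r16=10000: O000000000000000O
r17=10001: OO00000000000000OO
r18=10010: O0O0000000000000O0O
r19=10011: OOOO000000000000OOOO
r20=10100: O000O00000000000O000O
r21=10101: OO00OO0000000000OO00OO
r22=10110: O0O0O0O000000000O0O0O0O
r23=10111: OOOOOOOO00000000OOOOOOOO
r24=11000: O0000000O0000000O0000000O
r25=11001: OO000000OO000000OO000000OO

Answer: O
OO
O0O
OOOO
O000O
OO00OO
O0O0O0O
OOOOOOOO
O0000000O
OO000000OO
O0O00000O0O
OOOO0000OOOO
O000O000O000O
OO00OO00OO00OO
O0O0O0O0O0O0O0O
OOOOOOOOOOOOOOOO
O000000000000000O
OO00000000000000OO
O0O0000000000000O0O
OOOO000000000000OOOO
O000O00000000000O000O
OO00OO0000000000OO00OO
O0O0O0O000000000O0O0O0O
OOOOOOOO00000000OOOOOOOO
O0000000O0000000O0000000O
OO000000OO000000OO000000OO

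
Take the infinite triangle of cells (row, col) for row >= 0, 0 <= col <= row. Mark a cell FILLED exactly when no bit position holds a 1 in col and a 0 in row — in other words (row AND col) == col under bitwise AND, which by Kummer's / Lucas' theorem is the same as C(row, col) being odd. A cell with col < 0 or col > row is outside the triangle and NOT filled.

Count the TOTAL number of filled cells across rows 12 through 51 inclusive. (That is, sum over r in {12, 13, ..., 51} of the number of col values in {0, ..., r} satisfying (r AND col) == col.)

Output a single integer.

Answer: 396

Derivation:
r12=1100 pc2: +4 =4
r13=1101 pc3: +8 =12
r14=1110 pc3: +8 =20
r15=1111 pc4: +16 =36
r16=10000 pc1: +2 =38
r17=10001 pc2: +4 =42
r18=10010 pc2: +4 =46
r19=10011 pc3: +8 =54
r20=10100 pc2: +4 =58
r21=10101 pc3: +8 =66
r22=10110 pc3: +8 =74
r23=10111 pc4: +16 =90
r24=11000 pc2: +4 =94
r25=11001 pc3: +8 =102
r26=11010 pc3: +8 =110
r27=11011 pc4: +16 =126
r28=11100 pc3: +8 =134
r29=11101 pc4: +16 =150
r30=11110 pc4: +16 =166
r31=11111 pc5: +32 =198
r32=100000 pc1: +2 =200
r33=100001 pc2: +4 =204
r34=100010 pc2: +4 =208
r35=100011 pc3: +8 =216
r36=100100 pc2: +4 =220
r37=100101 pc3: +8 =228
r38=100110 pc3: +8 =236
r39=100111 pc4: +16 =252
r40=101000 pc2: +4 =256
r41=101001 pc3: +8 =264
r42=101010 pc3: +8 =272
r43=101011 pc4: +16 =288
r44=101100 pc3: +8 =296
r45=101101 pc4: +16 =312
r46=101110 pc4: +16 =328
r47=101111 pc5: +32 =360
r48=110000 pc2: +4 =364
r49=110001 pc3: +8 =372
r50=110010 pc3: +8 =380
r51=110011 pc4: +16 =396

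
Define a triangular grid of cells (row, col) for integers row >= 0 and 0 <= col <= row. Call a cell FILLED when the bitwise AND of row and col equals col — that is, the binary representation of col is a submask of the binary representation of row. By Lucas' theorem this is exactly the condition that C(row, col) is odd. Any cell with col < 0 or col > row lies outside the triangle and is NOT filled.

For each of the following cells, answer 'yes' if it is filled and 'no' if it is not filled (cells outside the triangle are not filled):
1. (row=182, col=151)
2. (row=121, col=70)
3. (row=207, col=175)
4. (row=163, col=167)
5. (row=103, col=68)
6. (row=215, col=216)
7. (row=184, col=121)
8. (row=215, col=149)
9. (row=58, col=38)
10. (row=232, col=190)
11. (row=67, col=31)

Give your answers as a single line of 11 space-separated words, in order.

Answer: no no no no yes no no yes no no no

Derivation:
(182,151): row=0b10110110, col=0b10010111, row AND col = 0b10010110 = 150; 150 != 151 -> empty
(121,70): row=0b1111001, col=0b1000110, row AND col = 0b1000000 = 64; 64 != 70 -> empty
(207,175): row=0b11001111, col=0b10101111, row AND col = 0b10001111 = 143; 143 != 175 -> empty
(163,167): col outside [0, 163] -> not filled
(103,68): row=0b1100111, col=0b1000100, row AND col = 0b1000100 = 68; 68 == 68 -> filled
(215,216): col outside [0, 215] -> not filled
(184,121): row=0b10111000, col=0b1111001, row AND col = 0b111000 = 56; 56 != 121 -> empty
(215,149): row=0b11010111, col=0b10010101, row AND col = 0b10010101 = 149; 149 == 149 -> filled
(58,38): row=0b111010, col=0b100110, row AND col = 0b100010 = 34; 34 != 38 -> empty
(232,190): row=0b11101000, col=0b10111110, row AND col = 0b10101000 = 168; 168 != 190 -> empty
(67,31): row=0b1000011, col=0b11111, row AND col = 0b11 = 3; 3 != 31 -> empty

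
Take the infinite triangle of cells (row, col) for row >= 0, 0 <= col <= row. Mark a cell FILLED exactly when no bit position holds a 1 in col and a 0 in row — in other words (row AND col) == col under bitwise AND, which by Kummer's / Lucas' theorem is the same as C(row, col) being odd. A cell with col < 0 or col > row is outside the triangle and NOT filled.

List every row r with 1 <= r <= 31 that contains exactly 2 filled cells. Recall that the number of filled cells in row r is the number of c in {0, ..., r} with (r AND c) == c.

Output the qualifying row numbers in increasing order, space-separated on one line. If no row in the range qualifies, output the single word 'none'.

Answer: 1 2 4 8 16

Derivation:
Row r has 2^popcount(r) filled cells, so we need popcount(r) = log2(2) = 1.
Scan r = 1..31 and keep those with exactly 1 one-bits:
r=1=1 popcount=1 -> KEEP
r=2=10 popcount=1 -> KEEP
r=3=11 popcount=2 -> skip
r=4=100 popcount=1 -> KEEP
r=5=101 popcount=2 -> skip
r=6=110 popcount=2 -> skip
r=7=111 popcount=3 -> skip
r=8=1000 popcount=1 -> KEEP
r=9=1001 popcount=2 -> skip
r=10=1010 popcount=2 -> skip
r=11=1011 popcount=3 -> skip
r=12=1100 popcount=2 -> skip
r=13=1101 popcount=3 -> skip
r=14=1110 popcount=3 -> skip
r=15=1111 popcount=4 -> skip
r=16=10000 popcount=1 -> KEEP
r=17=10001 popcount=2 -> skip
r=18=10010 popcount=2 -> skip
r=19=10011 popcount=3 -> skip
r=20=10100 popcount=2 -> skip
r=21=10101 popcount=3 -> skip
r=22=10110 popcount=3 -> skip
r=23=10111 popcount=4 -> skip
r=24=11000 popcount=2 -> skip
r=25=11001 popcount=3 -> skip
r=26=11010 popcount=3 -> skip
r=27=11011 popcount=4 -> skip
r=28=11100 popcount=3 -> skip
r=29=11101 popcount=4 -> skip
r=30=11110 popcount=4 -> skip
r=31=11111 popcount=5 -> skip
Kept rows: 1 2 4 8 16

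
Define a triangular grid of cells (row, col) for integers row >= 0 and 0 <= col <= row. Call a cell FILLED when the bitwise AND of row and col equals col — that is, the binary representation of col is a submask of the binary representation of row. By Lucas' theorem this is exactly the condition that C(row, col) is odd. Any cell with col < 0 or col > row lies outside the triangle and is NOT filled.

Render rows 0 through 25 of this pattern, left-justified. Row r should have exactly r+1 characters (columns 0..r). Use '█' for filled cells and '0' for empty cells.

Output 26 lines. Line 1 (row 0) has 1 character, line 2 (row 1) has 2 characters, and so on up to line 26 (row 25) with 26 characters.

r0=0: █
r1=1: ██
r2=10: █0█
r3=11: ████
r4=100: █000█
r5=101: ██00██
r6=110: █0█0█0█
r7=111: ████████
r8=1000: █0000000█
r9=1001: ██000000██
r10=1010: █0█00000█0█
r11=1011: ████0000████
r12=1100: █000█000█000█
r13=1101: ██00██00██00██
r14=1110: █0█0█0█0█0█0█0█
r15=1111: ████████████████
r16=10000: █000000000000000█
r17=10001: ██00000000000000██
r18=10010: █0█0000000000000█0█
r19=10011: ████000000000000████
r20=10100: █000█00000000000█000█
r21=10101: ██00██0000000000██00██
r22=10110: █0█0█0█000000000█0█0█0█
r23=10111: ████████00000000████████
r24=11000: █0000000█0000000█0000000█
r25=11001: ██000000██000000██000000██

Answer: █
██
█0█
████
█000█
██00██
█0█0█0█
████████
█0000000█
██000000██
█0█00000█0█
████0000████
█000█000█000█
██00██00██00██
█0█0█0█0█0█0█0█
████████████████
█000000000000000█
██00000000000000██
█0█0000000000000█0█
████000000000000████
█000█00000000000█000█
██00██0000000000██00██
█0█0█0█000000000█0█0█0█
████████00000000████████
█0000000█0000000█0000000█
██000000██000000██000000██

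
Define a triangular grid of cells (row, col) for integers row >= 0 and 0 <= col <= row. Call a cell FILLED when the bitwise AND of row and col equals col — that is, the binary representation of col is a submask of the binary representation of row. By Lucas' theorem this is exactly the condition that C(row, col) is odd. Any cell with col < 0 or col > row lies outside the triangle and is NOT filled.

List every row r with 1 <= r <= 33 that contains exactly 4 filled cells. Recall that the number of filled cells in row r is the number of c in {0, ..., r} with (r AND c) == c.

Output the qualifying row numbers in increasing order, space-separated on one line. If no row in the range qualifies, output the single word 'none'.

Row r has 2^popcount(r) filled cells, so we need popcount(r) = log2(4) = 2.
Scan r = 1..33 and keep those with exactly 2 one-bits:
r=1=1 popcount=1 -> skip
r=2=10 popcount=1 -> skip
r=3=11 popcount=2 -> KEEP
r=4=100 popcount=1 -> skip
r=5=101 popcount=2 -> KEEP
r=6=110 popcount=2 -> KEEP
r=7=111 popcount=3 -> skip
r=8=1000 popcount=1 -> skip
r=9=1001 popcount=2 -> KEEP
r=10=1010 popcount=2 -> KEEP
r=11=1011 popcount=3 -> skip
r=12=1100 popcount=2 -> KEEP
r=13=1101 popcount=3 -> skip
r=14=1110 popcount=3 -> skip
r=15=1111 popcount=4 -> skip
r=16=10000 popcount=1 -> skip
r=17=10001 popcount=2 -> KEEP
r=18=10010 popcount=2 -> KEEP
r=19=10011 popcount=3 -> skip
r=20=10100 popcount=2 -> KEEP
r=21=10101 popcount=3 -> skip
r=22=10110 popcount=3 -> skip
r=23=10111 popcount=4 -> skip
r=24=11000 popcount=2 -> KEEP
r=25=11001 popcount=3 -> skip
r=26=11010 popcount=3 -> skip
r=27=11011 popcount=4 -> skip
r=28=11100 popcount=3 -> skip
r=29=11101 popcount=4 -> skip
r=30=11110 popcount=4 -> skip
r=31=11111 popcount=5 -> skip
r=32=100000 popcount=1 -> skip
r=33=100001 popcount=2 -> KEEP
Kept rows: 3 5 6 9 10 12 17 18 20 24 33

Answer: 3 5 6 9 10 12 17 18 20 24 33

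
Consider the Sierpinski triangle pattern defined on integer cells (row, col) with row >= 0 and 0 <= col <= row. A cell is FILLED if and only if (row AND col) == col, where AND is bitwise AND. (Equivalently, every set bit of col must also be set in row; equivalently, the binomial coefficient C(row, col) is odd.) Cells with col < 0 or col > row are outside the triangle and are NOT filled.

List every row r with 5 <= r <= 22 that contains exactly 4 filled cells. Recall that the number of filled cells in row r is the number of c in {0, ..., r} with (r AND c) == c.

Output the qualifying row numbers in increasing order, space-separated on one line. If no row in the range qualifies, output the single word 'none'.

Row r has 2^popcount(r) filled cells, so we need popcount(r) = log2(4) = 2.
Scan r = 5..22 and keep those with exactly 2 one-bits:
r=5=101 popcount=2 -> KEEP
r=6=110 popcount=2 -> KEEP
r=7=111 popcount=3 -> skip
r=8=1000 popcount=1 -> skip
r=9=1001 popcount=2 -> KEEP
r=10=1010 popcount=2 -> KEEP
r=11=1011 popcount=3 -> skip
r=12=1100 popcount=2 -> KEEP
r=13=1101 popcount=3 -> skip
r=14=1110 popcount=3 -> skip
r=15=1111 popcount=4 -> skip
r=16=10000 popcount=1 -> skip
r=17=10001 popcount=2 -> KEEP
r=18=10010 popcount=2 -> KEEP
r=19=10011 popcount=3 -> skip
r=20=10100 popcount=2 -> KEEP
r=21=10101 popcount=3 -> skip
r=22=10110 popcount=3 -> skip
Kept rows: 5 6 9 10 12 17 18 20

Answer: 5 6 9 10 12 17 18 20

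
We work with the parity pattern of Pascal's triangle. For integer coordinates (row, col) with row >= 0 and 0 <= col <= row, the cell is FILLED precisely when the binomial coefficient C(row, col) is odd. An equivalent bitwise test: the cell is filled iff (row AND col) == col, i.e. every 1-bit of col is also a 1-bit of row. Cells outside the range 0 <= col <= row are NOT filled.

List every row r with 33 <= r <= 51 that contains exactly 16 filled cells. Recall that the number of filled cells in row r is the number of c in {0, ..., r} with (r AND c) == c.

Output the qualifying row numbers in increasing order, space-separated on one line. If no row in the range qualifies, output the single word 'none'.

Answer: 39 43 45 46 51

Derivation:
Row r has 2^popcount(r) filled cells, so we need popcount(r) = log2(16) = 4.
Scan r = 33..51 and keep those with exactly 4 one-bits:
r=33=100001 popcount=2 -> skip
r=34=100010 popcount=2 -> skip
r=35=100011 popcount=3 -> skip
r=36=100100 popcount=2 -> skip
r=37=100101 popcount=3 -> skip
r=38=100110 popcount=3 -> skip
r=39=100111 popcount=4 -> KEEP
r=40=101000 popcount=2 -> skip
r=41=101001 popcount=3 -> skip
r=42=101010 popcount=3 -> skip
r=43=101011 popcount=4 -> KEEP
r=44=101100 popcount=3 -> skip
r=45=101101 popcount=4 -> KEEP
r=46=101110 popcount=4 -> KEEP
r=47=101111 popcount=5 -> skip
r=48=110000 popcount=2 -> skip
r=49=110001 popcount=3 -> skip
r=50=110010 popcount=3 -> skip
r=51=110011 popcount=4 -> KEEP
Kept rows: 39 43 45 46 51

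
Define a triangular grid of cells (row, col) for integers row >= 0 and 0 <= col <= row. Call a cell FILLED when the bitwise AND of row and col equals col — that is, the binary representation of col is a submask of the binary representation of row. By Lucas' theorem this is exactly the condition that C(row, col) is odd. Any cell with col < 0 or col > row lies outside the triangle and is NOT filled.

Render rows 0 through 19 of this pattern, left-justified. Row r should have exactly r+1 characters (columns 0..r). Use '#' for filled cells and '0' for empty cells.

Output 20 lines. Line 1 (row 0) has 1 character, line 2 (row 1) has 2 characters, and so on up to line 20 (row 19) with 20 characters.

Answer: #
##
#0#
####
#000#
##00##
#0#0#0#
########
#0000000#
##000000##
#0#00000#0#
####0000####
#000#000#000#
##00##00##00##
#0#0#0#0#0#0#0#
################
#000000000000000#
##00000000000000##
#0#0000000000000#0#
####000000000000####

Derivation:
r0=0: #
r1=1: ##
r2=10: #0#
r3=11: ####
r4=100: #000#
r5=101: ##00##
r6=110: #0#0#0#
r7=111: ########
r8=1000: #0000000#
r9=1001: ##000000##
r10=1010: #0#00000#0#
r11=1011: ####0000####
r12=1100: #000#000#000#
r13=1101: ##00##00##00##
r14=1110: #0#0#0#0#0#0#0#
r15=1111: ################
r16=10000: #000000000000000#
r17=10001: ##00000000000000##
r18=10010: #0#0000000000000#0#
r19=10011: ####000000000000####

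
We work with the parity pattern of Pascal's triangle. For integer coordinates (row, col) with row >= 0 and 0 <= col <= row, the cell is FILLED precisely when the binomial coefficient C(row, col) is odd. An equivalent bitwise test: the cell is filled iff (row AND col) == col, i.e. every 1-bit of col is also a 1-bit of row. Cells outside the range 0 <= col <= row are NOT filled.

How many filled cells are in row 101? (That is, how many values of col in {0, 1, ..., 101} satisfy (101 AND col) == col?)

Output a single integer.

Answer: 16

Derivation:
101 in binary = 1100101
popcount(101) = number of 1-bits in 1100101 = 4
A col c satisfies (101 AND c) == c iff every set bit of c is also set in 101; each of the 4 set bits of 101 can independently be on or off in c.
count = 2^4 = 16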